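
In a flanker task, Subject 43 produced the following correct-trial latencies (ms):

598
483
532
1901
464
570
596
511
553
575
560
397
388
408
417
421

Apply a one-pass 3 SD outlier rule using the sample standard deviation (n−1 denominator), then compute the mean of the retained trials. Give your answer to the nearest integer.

n = 16, ΣRT = 9374, M = 585.875
Σ(x−M)² = 1928039.75; s = √(1928039.75/15) = 358.519
Cutoffs: 585.875 ± 3·358.519 → [-489.7, 1661.4]
Outside: 1901 → excluded.
Retained (n=15): Σ = 7473, mean = 7473/15 = 498.200

498 ms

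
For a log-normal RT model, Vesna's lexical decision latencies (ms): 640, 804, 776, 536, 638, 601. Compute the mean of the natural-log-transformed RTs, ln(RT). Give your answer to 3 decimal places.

6.491

ln(RT): 6.4615, 6.6896, 6.6542, 6.2841, 6.4583, 6.3986
Σ ln(RT) = 38.9463
Mean = 38.9463/6 = 6.49105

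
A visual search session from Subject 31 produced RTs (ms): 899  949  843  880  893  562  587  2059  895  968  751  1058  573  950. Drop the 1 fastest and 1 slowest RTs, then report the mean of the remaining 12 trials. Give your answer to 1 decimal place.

Sorted: 562, 573, 587, 751, 843, 880, 893, 895, 899, 949, 950, 968, 1058, 2059
Drop lowest 1 (562) and highest 1 (2059)
Remaining (n=12): Σ = 10246, mean = 10246/12 = 853.833

853.8 ms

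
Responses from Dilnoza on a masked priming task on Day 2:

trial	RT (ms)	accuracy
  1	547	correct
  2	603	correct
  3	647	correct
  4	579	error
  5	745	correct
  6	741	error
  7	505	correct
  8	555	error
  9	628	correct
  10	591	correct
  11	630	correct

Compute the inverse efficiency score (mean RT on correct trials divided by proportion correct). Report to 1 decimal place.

841.5 ms

Correct trials (n=8): 547, 603, 647, 745, 505, 628, 591, 630
Mean correct RT = 4896/8 = 612.0000 ms
Proportion correct = 8/11
IES = 612.0000 / (8/11) = 841.500 ms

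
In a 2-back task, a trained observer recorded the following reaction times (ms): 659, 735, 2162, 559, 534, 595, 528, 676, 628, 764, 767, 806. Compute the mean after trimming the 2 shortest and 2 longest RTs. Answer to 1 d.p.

Sorted: 528, 534, 559, 595, 628, 659, 676, 735, 764, 767, 806, 2162
Drop lowest 2 (528, 534) and highest 2 (806, 2162)
Remaining (n=8): Σ = 5383, mean = 5383/8 = 672.875

672.9 ms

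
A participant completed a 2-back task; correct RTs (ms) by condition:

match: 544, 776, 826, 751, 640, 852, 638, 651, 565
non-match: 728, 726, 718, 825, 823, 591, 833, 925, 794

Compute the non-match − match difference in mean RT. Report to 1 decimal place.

M(match) = 6243/9 = 693.667
M(non-match) = 6963/9 = 773.667
Difference = 773.667 − 693.667 = 80.000 ms

80.0 ms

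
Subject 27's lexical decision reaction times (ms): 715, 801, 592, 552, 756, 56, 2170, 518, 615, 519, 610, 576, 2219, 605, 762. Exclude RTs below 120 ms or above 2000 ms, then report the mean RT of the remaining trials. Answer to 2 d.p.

635.08 ms

Excluded: 56, 2170, 2219
Retained (n=12): Σ = 7621
Mean = 7621/12 = 635.0833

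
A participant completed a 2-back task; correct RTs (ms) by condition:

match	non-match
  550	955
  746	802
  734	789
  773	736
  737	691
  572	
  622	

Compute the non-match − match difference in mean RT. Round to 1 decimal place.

118.3 ms

M(match) = 4734/7 = 676.286
M(non-match) = 3973/5 = 794.600
Difference = 794.600 − 676.286 = 118.314 ms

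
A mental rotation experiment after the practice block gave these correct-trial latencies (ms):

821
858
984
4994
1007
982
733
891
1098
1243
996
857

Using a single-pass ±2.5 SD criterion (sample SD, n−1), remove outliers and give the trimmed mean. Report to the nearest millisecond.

n = 12, ΣRT = 15464, M = 1288.667
Σ(x−M)² = 15177216.67; s = √(15177216.67/11) = 1174.626
Cutoffs: 1288.667 ± 2.5·1174.626 → [-1647.9, 4225.2]
Outside: 4994 → excluded.
Retained (n=11): Σ = 10470, mean = 10470/11 = 951.818

952 ms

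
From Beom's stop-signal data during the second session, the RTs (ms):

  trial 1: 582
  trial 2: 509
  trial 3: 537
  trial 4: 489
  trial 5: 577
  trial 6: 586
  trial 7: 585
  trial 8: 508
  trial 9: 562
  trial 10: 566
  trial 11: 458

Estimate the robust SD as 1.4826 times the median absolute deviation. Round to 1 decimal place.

35.6 ms

Sorted: 458, 489, 508, 509, 537, 562, 566, 577, 582, 585, 586 → median = 562
|x − 562| sorted: 0, 4, 15, 20, 23, 24, 25, 53, 54, 73, 104 → MAD = 24
Robust SD ≈ 1.4826 × 24 = 35.582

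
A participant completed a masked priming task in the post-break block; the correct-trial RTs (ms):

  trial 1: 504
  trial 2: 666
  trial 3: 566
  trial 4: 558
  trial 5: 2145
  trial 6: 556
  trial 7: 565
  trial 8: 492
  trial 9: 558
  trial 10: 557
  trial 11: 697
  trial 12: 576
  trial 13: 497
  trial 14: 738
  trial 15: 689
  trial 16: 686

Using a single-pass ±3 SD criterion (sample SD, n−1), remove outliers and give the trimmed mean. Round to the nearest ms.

n = 16, ΣRT = 11050, M = 690.625
Σ(x−M)² = 2345503.75; s = √(2345503.75/15) = 395.433
Cutoffs: 690.625 ± 3·395.433 → [-495.7, 1876.9]
Outside: 2145 → excluded.
Retained (n=15): Σ = 8905, mean = 8905/15 = 593.667

594 ms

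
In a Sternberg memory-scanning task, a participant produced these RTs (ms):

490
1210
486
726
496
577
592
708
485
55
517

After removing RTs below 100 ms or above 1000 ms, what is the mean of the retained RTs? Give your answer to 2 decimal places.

564.11 ms

Excluded: 55, 1210
Retained (n=9): Σ = 5077
Mean = 5077/9 = 564.1111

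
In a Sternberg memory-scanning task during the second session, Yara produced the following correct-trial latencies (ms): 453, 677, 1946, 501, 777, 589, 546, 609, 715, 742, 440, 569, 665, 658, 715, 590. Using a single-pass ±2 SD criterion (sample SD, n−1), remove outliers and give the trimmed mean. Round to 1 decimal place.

n = 16, ΣRT = 11192, M = 699.500
Σ(x−M)² = 1805962.00; s = √(1805962.00/15) = 346.983
Cutoffs: 699.500 ± 2·346.983 → [5.5, 1393.5]
Outside: 1946 → excluded.
Retained (n=15): Σ = 9246, mean = 9246/15 = 616.400

616.4 ms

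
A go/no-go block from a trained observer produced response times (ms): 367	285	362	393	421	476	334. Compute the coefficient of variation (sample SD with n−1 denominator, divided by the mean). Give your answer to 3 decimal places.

n = 7, Σ = 2638, M = 376.8571
Σ(x−M)² = 22630.857; s = √(22630.857/6) = 61.4151
CV = 61.4151 / 376.8571 = 0.16297

0.163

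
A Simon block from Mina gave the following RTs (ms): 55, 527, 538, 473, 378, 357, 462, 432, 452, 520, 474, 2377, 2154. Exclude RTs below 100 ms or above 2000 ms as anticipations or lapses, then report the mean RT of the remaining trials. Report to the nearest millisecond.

Excluded: 55, 2154, 2377
Retained (n=10): Σ = 4613
Mean = 4613/10 = 461.3000

461 ms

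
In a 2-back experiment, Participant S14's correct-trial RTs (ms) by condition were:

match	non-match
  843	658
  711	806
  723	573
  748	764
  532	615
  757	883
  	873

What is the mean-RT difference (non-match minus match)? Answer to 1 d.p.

M(match) = 4314/6 = 719.000
M(non-match) = 5172/7 = 738.857
Difference = 738.857 − 719.000 = 19.857 ms

19.9 ms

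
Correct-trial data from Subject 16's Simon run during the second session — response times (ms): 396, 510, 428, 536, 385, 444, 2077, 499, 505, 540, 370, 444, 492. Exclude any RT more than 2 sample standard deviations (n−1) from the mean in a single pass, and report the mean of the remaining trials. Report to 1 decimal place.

462.4 ms

n = 13, ΣRT = 7626, M = 586.615
Σ(x−M)² = 2444883.08; s = √(2444883.08/12) = 451.376
Cutoffs: 586.615 ± 2·451.376 → [-316.1, 1489.4]
Outside: 2077 → excluded.
Retained (n=12): Σ = 5549, mean = 5549/12 = 462.417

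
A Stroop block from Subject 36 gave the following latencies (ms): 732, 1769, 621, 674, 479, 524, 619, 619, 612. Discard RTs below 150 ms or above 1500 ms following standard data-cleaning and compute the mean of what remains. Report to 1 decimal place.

Excluded: 1769
Retained (n=8): Σ = 4880
Mean = 4880/8 = 610.0000

610.0 ms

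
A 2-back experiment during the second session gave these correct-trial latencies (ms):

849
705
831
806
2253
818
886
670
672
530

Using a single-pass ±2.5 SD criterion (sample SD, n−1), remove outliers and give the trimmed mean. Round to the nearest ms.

n = 10, ΣRT = 9020, M = 902.000
Σ(x−M)² = 2133496.00; s = √(2133496.00/9) = 486.883
Cutoffs: 902.000 ± 2.5·486.883 → [-315.2, 2119.2]
Outside: 2253 → excluded.
Retained (n=9): Σ = 6767, mean = 6767/9 = 751.889

752 ms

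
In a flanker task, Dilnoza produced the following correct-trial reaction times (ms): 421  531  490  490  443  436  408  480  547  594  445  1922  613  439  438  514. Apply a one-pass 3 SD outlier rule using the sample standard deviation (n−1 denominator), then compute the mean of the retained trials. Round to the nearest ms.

n = 16, ΣRT = 9211, M = 575.688
Σ(x−M)² = 1988637.44; s = √(1988637.44/15) = 364.110
Cutoffs: 575.688 ± 3·364.110 → [-516.6, 1668.0]
Outside: 1922 → excluded.
Retained (n=15): Σ = 7289, mean = 7289/15 = 485.933

486 ms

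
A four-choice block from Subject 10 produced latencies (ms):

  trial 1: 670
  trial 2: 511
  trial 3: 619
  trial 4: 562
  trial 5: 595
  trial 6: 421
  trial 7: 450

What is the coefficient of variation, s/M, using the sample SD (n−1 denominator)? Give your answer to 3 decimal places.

n = 7, Σ = 3828, M = 546.8571
Σ(x−M)² = 49422.857; s = √(49422.857/6) = 90.7587
CV = 90.7587 / 546.8571 = 0.16596

0.166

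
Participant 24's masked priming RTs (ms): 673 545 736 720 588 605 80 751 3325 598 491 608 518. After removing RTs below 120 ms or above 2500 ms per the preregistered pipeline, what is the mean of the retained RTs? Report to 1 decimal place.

621.2 ms

Excluded: 80, 3325
Retained (n=11): Σ = 6833
Mean = 6833/11 = 621.1818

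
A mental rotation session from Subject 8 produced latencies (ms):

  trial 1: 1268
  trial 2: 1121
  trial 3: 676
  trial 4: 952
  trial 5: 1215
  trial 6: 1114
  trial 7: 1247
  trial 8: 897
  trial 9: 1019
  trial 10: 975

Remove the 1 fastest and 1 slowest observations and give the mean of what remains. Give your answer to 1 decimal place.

Sorted: 676, 897, 952, 975, 1019, 1114, 1121, 1215, 1247, 1268
Drop lowest 1 (676) and highest 1 (1268)
Remaining (n=8): Σ = 8540, mean = 8540/8 = 1067.500

1067.5 ms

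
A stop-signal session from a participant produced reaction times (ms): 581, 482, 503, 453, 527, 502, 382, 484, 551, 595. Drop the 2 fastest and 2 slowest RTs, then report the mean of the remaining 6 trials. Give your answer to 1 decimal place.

508.2 ms

Sorted: 382, 453, 482, 484, 502, 503, 527, 551, 581, 595
Drop lowest 2 (382, 453) and highest 2 (581, 595)
Remaining (n=6): Σ = 3049, mean = 3049/6 = 508.167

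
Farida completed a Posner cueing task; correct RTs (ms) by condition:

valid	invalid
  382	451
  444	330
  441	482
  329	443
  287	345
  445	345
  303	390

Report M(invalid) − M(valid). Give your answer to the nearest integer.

M(valid) = 2631/7 = 375.857
M(invalid) = 2786/7 = 398.000
Difference = 398.000 − 375.857 = 22.143 ms

22 ms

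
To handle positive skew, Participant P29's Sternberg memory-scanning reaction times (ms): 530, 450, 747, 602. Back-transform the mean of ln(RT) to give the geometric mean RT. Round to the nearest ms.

ln(RT): 6.2729, 6.1092, 6.6161, 6.4003
Mean ln(RT) = 25.3984/4 = 6.34961
Geometric mean = exp(6.34961) = 572.27 ms

572 ms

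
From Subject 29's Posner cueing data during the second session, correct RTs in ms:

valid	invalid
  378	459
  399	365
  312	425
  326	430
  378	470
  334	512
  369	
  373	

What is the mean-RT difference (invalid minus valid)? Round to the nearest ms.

85 ms

M(valid) = 2869/8 = 358.625
M(invalid) = 2661/6 = 443.500
Difference = 443.500 − 358.625 = 84.875 ms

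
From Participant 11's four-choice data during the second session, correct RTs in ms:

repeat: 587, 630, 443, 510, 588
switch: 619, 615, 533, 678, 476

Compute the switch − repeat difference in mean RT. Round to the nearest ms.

M(repeat) = 2758/5 = 551.600
M(switch) = 2921/5 = 584.200
Difference = 584.200 − 551.600 = 32.600 ms

33 ms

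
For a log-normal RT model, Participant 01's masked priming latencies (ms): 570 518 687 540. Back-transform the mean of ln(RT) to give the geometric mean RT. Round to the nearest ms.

575 ms

ln(RT): 6.3456, 6.2500, 6.5323, 6.2916
Mean ln(RT) = 25.4195/4 = 6.35488
Geometric mean = exp(6.35488) = 575.29 ms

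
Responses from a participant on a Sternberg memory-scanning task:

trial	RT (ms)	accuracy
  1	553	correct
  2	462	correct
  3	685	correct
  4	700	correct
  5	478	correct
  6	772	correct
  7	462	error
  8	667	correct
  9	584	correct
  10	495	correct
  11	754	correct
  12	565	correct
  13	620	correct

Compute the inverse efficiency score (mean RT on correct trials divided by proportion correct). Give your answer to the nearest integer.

Correct trials (n=12): 553, 462, 685, 700, 478, 772, 667, 584, 495, 754, 565, 620
Mean correct RT = 7335/12 = 611.2500 ms
Proportion correct = 12/13
IES = 611.2500 / (12/13) = 662.188 ms

662 ms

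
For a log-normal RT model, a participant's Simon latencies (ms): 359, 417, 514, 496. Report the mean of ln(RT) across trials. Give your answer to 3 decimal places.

ln(RT): 5.8833, 6.0331, 6.2422, 6.2066
Σ ln(RT) = 24.3652
Mean = 24.3652/4 = 6.09130

6.091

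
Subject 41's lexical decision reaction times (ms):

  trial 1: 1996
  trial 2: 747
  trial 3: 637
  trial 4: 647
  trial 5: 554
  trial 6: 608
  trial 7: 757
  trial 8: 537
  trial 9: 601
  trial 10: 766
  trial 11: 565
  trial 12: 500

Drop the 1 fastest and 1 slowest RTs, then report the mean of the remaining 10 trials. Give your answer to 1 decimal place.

Sorted: 500, 537, 554, 565, 601, 608, 637, 647, 747, 757, 766, 1996
Drop lowest 1 (500) and highest 1 (1996)
Remaining (n=10): Σ = 6419, mean = 6419/10 = 641.900

641.9 ms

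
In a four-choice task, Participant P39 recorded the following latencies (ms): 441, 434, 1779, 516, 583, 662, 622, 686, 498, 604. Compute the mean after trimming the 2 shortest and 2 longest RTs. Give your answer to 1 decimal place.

580.8 ms

Sorted: 434, 441, 498, 516, 583, 604, 622, 662, 686, 1779
Drop lowest 2 (434, 441) and highest 2 (686, 1779)
Remaining (n=6): Σ = 3485, mean = 3485/6 = 580.833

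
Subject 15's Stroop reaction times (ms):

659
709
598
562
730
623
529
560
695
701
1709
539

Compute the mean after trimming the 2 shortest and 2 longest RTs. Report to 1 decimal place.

638.4 ms

Sorted: 529, 539, 560, 562, 598, 623, 659, 695, 701, 709, 730, 1709
Drop lowest 2 (529, 539) and highest 2 (730, 1709)
Remaining (n=8): Σ = 5107, mean = 5107/8 = 638.375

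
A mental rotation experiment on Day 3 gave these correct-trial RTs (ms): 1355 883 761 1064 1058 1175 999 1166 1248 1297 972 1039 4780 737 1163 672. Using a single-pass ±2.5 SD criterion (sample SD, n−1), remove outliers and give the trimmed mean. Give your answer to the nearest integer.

1039 ms

n = 16, ΣRT = 20369, M = 1273.062
Σ(x−M)² = 13713206.94; s = √(13713206.94/15) = 956.145
Cutoffs: 1273.062 ± 2.5·956.145 → [-1117.3, 3663.4]
Outside: 4780 → excluded.
Retained (n=15): Σ = 15589, mean = 15589/15 = 1039.267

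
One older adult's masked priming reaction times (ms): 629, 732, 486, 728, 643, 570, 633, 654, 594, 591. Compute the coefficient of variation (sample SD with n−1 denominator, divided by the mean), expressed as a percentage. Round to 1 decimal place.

n = 10, Σ = 6260, M = 626.0000
Σ(x−M)² = 47756.000; s = √(47756.000/9) = 72.8438
CV = 72.8438 / 626.0000 = 0.11636 = 11.636%

11.6%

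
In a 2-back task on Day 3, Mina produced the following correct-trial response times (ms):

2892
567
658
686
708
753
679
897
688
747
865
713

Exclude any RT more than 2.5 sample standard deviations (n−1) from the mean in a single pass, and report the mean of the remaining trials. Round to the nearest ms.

n = 12, ΣRT = 10853, M = 904.417
Σ(x−M)² = 4394948.92; s = √(4394948.92/11) = 632.092
Cutoffs: 904.417 ± 2.5·632.092 → [-675.8, 2484.6]
Outside: 2892 → excluded.
Retained (n=11): Σ = 7961, mean = 7961/11 = 723.727

724 ms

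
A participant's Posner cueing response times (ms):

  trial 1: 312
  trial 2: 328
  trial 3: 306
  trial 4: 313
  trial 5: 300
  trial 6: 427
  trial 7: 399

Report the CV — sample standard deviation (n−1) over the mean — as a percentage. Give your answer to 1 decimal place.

n = 7, Σ = 2385, M = 340.7143
Σ(x−M)² = 15459.429; s = √(15459.429/6) = 50.7599
CV = 50.7599 / 340.7143 = 0.14898 = 14.898%

14.9%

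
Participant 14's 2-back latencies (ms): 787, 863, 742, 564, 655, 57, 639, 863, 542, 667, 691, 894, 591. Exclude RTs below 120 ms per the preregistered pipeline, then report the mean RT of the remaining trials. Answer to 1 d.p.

708.2 ms

Excluded: 57
Retained (n=12): Σ = 8498
Mean = 8498/12 = 708.1667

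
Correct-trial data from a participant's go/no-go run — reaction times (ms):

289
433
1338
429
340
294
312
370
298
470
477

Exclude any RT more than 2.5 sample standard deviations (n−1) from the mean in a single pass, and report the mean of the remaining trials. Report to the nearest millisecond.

n = 11, ΣRT = 5050, M = 459.091
Σ(x−M)² = 900398.91; s = √(900398.91/10) = 300.066
Cutoffs: 459.091 ± 2.5·300.066 → [-291.1, 1209.3]
Outside: 1338 → excluded.
Retained (n=10): Σ = 3712, mean = 3712/10 = 371.200

371 ms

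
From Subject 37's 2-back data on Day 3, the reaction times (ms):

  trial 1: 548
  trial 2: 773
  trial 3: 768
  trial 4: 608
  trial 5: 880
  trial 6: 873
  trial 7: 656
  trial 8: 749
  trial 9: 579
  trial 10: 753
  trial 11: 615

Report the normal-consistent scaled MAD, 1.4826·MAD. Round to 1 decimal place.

Sorted: 548, 579, 608, 615, 656, 749, 753, 768, 773, 873, 880 → median = 749
|x − 749| sorted: 0, 4, 19, 24, 93, 124, 131, 134, 141, 170, 201 → MAD = 124
Robust SD ≈ 1.4826 × 124 = 183.842

183.8 ms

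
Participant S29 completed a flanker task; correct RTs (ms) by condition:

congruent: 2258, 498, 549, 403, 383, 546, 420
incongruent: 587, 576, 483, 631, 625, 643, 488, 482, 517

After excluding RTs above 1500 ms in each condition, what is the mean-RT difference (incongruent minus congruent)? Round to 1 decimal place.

congruent: exclude 2258
M(congruent) = 2799/6 = 466.500
M(incongruent) = 5032/9 = 559.111
Difference = 559.111 − 466.500 = 92.611 ms

92.6 ms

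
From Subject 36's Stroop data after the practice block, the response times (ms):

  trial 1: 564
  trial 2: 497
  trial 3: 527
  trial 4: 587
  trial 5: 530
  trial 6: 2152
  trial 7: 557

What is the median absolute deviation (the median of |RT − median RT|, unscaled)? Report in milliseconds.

Sorted: 497, 527, 530, 557, 564, 587, 2152 → median = 557
|x − 557|: 7, 60, 30, 30, 27, 1595, 0
Sorted deviations: 0, 7, 27, 30, 30, 60, 1595 → MAD = 30

30 ms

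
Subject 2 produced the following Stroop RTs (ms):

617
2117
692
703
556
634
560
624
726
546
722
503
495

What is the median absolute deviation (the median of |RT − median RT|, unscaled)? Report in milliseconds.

Sorted: 495, 503, 546, 556, 560, 617, 624, 634, 692, 703, 722, 726, 2117 → median = 624
|x − 624|: 7, 1493, 68, 79, 68, 10, 64, 0, 102, 78, 98, 121, 129
Sorted deviations: 0, 7, 10, 64, 68, 68, 78, 79, 98, 102, 121, 129, 1493 → MAD = 78

78 ms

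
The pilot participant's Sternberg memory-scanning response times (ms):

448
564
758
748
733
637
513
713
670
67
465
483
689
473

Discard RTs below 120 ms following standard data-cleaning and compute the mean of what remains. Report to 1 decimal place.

Excluded: 67
Retained (n=13): Σ = 7894
Mean = 7894/13 = 607.2308

607.2 ms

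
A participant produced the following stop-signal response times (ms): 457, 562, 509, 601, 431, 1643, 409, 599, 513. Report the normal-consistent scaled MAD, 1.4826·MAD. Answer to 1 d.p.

121.6 ms

Sorted: 409, 431, 457, 509, 513, 562, 599, 601, 1643 → median = 513
|x − 513| sorted: 0, 4, 49, 56, 82, 86, 88, 104, 1130 → MAD = 82
Robust SD ≈ 1.4826 × 82 = 121.573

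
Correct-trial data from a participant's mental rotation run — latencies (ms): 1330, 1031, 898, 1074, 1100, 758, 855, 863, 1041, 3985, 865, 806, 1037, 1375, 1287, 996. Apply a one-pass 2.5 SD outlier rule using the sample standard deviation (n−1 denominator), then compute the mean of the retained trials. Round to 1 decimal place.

n = 16, ΣRT = 19301, M = 1206.312
Σ(x−M)² = 8745207.44; s = √(8745207.44/15) = 763.553
Cutoffs: 1206.312 ± 2.5·763.553 → [-702.6, 3115.2]
Outside: 3985 → excluded.
Retained (n=15): Σ = 15316, mean = 15316/15 = 1021.067

1021.1 ms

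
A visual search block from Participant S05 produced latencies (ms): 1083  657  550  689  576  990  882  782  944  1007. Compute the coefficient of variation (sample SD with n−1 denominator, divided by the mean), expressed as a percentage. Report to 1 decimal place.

n = 10, Σ = 8160, M = 816.0000
Σ(x−M)² = 329708.000; s = √(329708.000/9) = 191.4007
CV = 191.4007 / 816.0000 = 0.23456 = 23.456%

23.5%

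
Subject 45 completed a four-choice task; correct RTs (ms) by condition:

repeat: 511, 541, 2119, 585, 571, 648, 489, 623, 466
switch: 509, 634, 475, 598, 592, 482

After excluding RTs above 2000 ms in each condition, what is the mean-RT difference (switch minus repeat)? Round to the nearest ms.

-6 ms

repeat: exclude 2119
M(repeat) = 4434/8 = 554.250
M(switch) = 3290/6 = 548.333
Difference = 548.333 − 554.250 = -5.917 ms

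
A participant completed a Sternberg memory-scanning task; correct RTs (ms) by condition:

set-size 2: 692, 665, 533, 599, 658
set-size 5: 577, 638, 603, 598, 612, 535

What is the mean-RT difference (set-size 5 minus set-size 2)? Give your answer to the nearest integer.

-36 ms

M(set-size 2) = 3147/5 = 629.400
M(set-size 5) = 3563/6 = 593.833
Difference = 593.833 − 629.400 = -35.567 ms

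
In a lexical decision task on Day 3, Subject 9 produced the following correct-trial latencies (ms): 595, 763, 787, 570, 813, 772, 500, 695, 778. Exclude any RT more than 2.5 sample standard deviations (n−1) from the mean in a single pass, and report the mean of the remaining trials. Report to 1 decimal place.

697.0 ms

n = 9, ΣRT = 6273, M = 697.000
Σ(x−M)² = 103444.00; s = √(103444.00/8) = 113.712
Cutoffs: 697.000 ± 2.5·113.712 → [412.7, 981.3]
No RTs fall outside the cutoffs; all 9 retained. Mean = 6273/9 = 697.000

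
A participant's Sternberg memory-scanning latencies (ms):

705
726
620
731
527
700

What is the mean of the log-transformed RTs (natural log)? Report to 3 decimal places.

6.498

ln(RT): 6.5582, 6.5876, 6.4297, 6.5944, 6.2672, 6.5511
Σ ln(RT) = 38.9882
Mean = 38.9882/6 = 6.49803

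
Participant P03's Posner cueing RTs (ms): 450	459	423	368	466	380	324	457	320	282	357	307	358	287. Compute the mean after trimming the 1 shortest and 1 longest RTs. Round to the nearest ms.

374 ms

Sorted: 282, 287, 307, 320, 324, 357, 358, 368, 380, 423, 450, 457, 459, 466
Drop lowest 1 (282) and highest 1 (466)
Remaining (n=12): Σ = 4490, mean = 4490/12 = 374.167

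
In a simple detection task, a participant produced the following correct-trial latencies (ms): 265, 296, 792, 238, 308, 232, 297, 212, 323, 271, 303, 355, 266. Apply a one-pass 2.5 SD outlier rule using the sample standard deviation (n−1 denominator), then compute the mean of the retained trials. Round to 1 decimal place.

n = 13, ΣRT = 4158, M = 319.846
Σ(x−M)² = 260029.69; s = √(260029.69/12) = 147.204
Cutoffs: 319.846 ± 2.5·147.204 → [-48.2, 687.9]
Outside: 792 → excluded.
Retained (n=12): Σ = 3366, mean = 3366/12 = 280.500

280.5 ms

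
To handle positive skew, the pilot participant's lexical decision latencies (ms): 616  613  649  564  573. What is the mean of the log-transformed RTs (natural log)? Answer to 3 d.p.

ln(RT): 6.4232, 6.4184, 6.4754, 6.3351, 6.3509
Σ ln(RT) = 32.0030
Mean = 32.0030/5 = 6.40060

6.401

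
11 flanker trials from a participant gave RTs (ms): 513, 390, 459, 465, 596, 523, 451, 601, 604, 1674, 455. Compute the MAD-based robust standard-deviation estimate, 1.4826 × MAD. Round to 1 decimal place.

Sorted: 390, 451, 455, 459, 465, 513, 523, 596, 601, 604, 1674 → median = 513
|x − 513| sorted: 0, 10, 48, 54, 58, 62, 83, 88, 91, 123, 1161 → MAD = 62
Robust SD ≈ 1.4826 × 62 = 91.921

91.9 ms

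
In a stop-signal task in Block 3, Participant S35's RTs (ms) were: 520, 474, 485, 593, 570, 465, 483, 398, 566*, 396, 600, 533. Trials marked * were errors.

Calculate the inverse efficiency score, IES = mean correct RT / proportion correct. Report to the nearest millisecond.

Correct trials (n=11): 520, 474, 485, 593, 570, 465, 483, 398, 396, 600, 533
Mean correct RT = 5517/11 = 501.5455 ms
Proportion correct = 11/12
IES = 501.5455 / (11/12) = 547.140 ms

547 ms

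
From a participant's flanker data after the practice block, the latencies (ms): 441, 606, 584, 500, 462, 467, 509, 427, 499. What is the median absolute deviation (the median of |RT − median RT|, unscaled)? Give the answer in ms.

37 ms

Sorted: 427, 441, 462, 467, 499, 500, 509, 584, 606 → median = 499
|x − 499|: 58, 107, 85, 1, 37, 32, 10, 72, 0
Sorted deviations: 0, 1, 10, 32, 37, 58, 72, 85, 107 → MAD = 37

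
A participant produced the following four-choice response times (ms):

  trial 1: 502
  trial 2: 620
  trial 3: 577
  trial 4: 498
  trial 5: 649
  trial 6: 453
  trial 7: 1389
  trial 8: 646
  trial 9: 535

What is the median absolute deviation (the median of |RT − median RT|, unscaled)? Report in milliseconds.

72 ms

Sorted: 453, 498, 502, 535, 577, 620, 646, 649, 1389 → median = 577
|x − 577|: 75, 43, 0, 79, 72, 124, 812, 69, 42
Sorted deviations: 0, 42, 43, 69, 72, 75, 79, 124, 812 → MAD = 72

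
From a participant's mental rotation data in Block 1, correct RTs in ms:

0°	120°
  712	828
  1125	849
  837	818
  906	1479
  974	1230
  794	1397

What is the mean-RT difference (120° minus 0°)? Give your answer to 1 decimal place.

208.8 ms

M(0°) = 5348/6 = 891.333
M(120°) = 6601/6 = 1100.167
Difference = 1100.167 − 891.333 = 208.833 ms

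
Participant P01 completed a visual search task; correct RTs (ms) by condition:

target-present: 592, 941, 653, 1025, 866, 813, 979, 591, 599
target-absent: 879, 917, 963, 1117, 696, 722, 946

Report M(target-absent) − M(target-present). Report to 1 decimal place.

107.1 ms

M(target-present) = 7059/9 = 784.333
M(target-absent) = 6240/7 = 891.429
Difference = 891.429 − 784.333 = 107.095 ms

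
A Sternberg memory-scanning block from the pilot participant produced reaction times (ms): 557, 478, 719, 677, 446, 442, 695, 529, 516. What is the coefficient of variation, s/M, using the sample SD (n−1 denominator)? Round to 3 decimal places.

n = 9, Σ = 5059, M = 562.1111
Σ(x−M)² = 93704.889; s = √(93704.889/8) = 108.2271
CV = 108.2271 / 562.1111 = 0.19254

0.193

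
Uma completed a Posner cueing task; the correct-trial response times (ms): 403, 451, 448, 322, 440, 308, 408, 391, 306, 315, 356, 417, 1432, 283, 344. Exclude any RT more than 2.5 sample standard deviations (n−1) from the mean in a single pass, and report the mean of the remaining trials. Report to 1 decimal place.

n = 15, ΣRT = 6624, M = 441.600
Σ(x−M)² = 1095383.60; s = √(1095383.60/14) = 279.717
Cutoffs: 441.600 ± 2.5·279.717 → [-257.7, 1140.9]
Outside: 1432 → excluded.
Retained (n=14): Σ = 5192, mean = 5192/14 = 370.857

370.9 ms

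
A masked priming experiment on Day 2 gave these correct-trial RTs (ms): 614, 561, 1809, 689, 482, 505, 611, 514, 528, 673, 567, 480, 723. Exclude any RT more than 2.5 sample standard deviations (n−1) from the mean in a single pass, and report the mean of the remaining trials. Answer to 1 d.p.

n = 13, ΣRT = 8756, M = 673.538
Σ(x−M)² = 1472613.23; s = √(1472613.23/12) = 350.311
Cutoffs: 673.538 ± 2.5·350.311 → [-202.2, 1549.3]
Outside: 1809 → excluded.
Retained (n=12): Σ = 6947, mean = 6947/12 = 578.917

578.9 ms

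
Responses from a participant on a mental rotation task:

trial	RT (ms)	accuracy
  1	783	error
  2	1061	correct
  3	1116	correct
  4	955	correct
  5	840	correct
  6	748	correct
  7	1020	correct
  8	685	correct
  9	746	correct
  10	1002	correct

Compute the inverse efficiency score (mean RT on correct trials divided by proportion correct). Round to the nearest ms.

Correct trials (n=9): 1061, 1116, 955, 840, 748, 1020, 685, 746, 1002
Mean correct RT = 8173/9 = 908.1111 ms
Proportion correct = 9/10
IES = 908.1111 / (9/10) = 1009.012 ms

1009 ms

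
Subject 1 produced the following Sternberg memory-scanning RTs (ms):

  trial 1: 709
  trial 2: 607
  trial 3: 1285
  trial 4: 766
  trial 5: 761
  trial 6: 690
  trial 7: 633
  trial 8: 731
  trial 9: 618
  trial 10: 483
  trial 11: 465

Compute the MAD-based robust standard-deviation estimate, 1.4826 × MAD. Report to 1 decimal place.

106.7 ms

Sorted: 465, 483, 607, 618, 633, 690, 709, 731, 761, 766, 1285 → median = 690
|x − 690| sorted: 0, 19, 41, 57, 71, 72, 76, 83, 207, 225, 595 → MAD = 72
Robust SD ≈ 1.4826 × 72 = 106.747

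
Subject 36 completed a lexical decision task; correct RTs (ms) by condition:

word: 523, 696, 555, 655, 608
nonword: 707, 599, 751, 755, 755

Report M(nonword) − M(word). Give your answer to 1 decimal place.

M(word) = 3037/5 = 607.400
M(nonword) = 3567/5 = 713.400
Difference = 713.400 − 607.400 = 106.000 ms

106.0 ms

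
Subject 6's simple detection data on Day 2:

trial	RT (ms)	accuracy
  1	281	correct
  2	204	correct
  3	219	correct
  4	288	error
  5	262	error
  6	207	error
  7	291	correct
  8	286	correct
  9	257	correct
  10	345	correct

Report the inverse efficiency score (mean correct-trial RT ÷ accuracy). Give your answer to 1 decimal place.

Correct trials (n=7): 281, 204, 219, 291, 286, 257, 345
Mean correct RT = 1883/7 = 269.0000 ms
Proportion correct = 7/10
IES = 269.0000 / (7/10) = 384.286 ms

384.3 ms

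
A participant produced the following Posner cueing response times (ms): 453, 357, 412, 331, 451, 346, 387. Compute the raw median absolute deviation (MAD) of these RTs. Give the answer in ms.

Sorted: 331, 346, 357, 387, 412, 451, 453 → median = 387
|x − 387|: 66, 30, 25, 56, 64, 41, 0
Sorted deviations: 0, 25, 30, 41, 56, 64, 66 → MAD = 41

41 ms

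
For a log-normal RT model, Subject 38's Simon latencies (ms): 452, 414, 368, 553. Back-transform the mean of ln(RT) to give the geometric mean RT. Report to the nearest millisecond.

ln(RT): 6.1137, 6.0259, 5.9081, 6.3154
Mean ln(RT) = 24.3630/4 = 6.09075
Geometric mean = exp(6.09075) = 441.75 ms

442 ms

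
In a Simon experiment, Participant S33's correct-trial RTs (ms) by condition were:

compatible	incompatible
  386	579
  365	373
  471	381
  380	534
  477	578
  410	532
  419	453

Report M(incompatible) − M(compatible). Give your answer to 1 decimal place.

M(compatible) = 2908/7 = 415.429
M(incompatible) = 3430/7 = 490.000
Difference = 490.000 − 415.429 = 74.571 ms

74.6 ms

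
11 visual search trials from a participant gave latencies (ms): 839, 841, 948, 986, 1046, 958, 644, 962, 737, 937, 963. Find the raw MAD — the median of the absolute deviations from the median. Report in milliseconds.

Sorted: 644, 737, 839, 841, 937, 948, 958, 962, 963, 986, 1046 → median = 948
|x − 948|: 109, 107, 0, 38, 98, 10, 304, 14, 211, 11, 15
Sorted deviations: 0, 10, 11, 14, 15, 38, 98, 107, 109, 211, 304 → MAD = 38

38 ms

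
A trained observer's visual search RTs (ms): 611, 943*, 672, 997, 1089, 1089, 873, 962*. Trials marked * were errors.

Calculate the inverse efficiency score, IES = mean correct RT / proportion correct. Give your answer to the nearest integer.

Correct trials (n=6): 611, 672, 997, 1089, 1089, 873
Mean correct RT = 5331/6 = 888.5000 ms
Proportion correct = 6/8
IES = 888.5000 / (6/8) = 1184.667 ms

1185 ms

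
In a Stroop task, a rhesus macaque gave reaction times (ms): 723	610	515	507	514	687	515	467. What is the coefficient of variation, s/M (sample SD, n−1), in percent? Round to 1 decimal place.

n = 8, Σ = 4538, M = 567.2500
Σ(x−M)² = 62401.500; s = √(62401.500/7) = 94.4166
CV = 94.4166 / 567.2500 = 0.16645 = 16.645%

16.6%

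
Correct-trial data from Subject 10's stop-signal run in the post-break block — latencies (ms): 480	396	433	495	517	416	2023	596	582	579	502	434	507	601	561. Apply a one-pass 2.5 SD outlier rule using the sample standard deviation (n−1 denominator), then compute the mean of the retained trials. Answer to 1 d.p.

507.1 ms

n = 15, ΣRT = 9122, M = 608.133
Σ(x−M)² = 2207723.73; s = √(2207723.73/14) = 397.108
Cutoffs: 608.133 ± 2.5·397.108 → [-384.6, 1600.9]
Outside: 2023 → excluded.
Retained (n=14): Σ = 7099, mean = 7099/14 = 507.071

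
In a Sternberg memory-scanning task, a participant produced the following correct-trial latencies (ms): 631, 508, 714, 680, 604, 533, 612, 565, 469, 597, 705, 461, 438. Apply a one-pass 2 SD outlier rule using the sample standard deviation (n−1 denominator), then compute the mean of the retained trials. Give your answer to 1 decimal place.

578.2 ms

n = 13, ΣRT = 7517, M = 578.231
Σ(x−M)² = 102294.31; s = √(102294.31/12) = 92.328
Cutoffs: 578.231 ± 2·92.328 → [393.6, 762.9]
No RTs fall outside the cutoffs; all 13 retained. Mean = 7517/13 = 578.231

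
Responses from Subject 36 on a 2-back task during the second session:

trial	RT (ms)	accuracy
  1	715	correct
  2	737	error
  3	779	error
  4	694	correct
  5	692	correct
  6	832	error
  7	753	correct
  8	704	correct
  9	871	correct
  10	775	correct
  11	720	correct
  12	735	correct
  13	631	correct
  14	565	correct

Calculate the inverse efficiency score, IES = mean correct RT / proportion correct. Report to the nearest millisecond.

909 ms

Correct trials (n=11): 715, 694, 692, 753, 704, 871, 775, 720, 735, 631, 565
Mean correct RT = 7855/11 = 714.0909 ms
Proportion correct = 11/14
IES = 714.0909 / (11/14) = 908.843 ms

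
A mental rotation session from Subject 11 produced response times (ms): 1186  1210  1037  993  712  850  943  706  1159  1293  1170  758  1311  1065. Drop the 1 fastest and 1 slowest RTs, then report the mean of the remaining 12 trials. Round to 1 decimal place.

Sorted: 706, 712, 758, 850, 943, 993, 1037, 1065, 1159, 1170, 1186, 1210, 1293, 1311
Drop lowest 1 (706) and highest 1 (1311)
Remaining (n=12): Σ = 12376, mean = 12376/12 = 1031.333

1031.3 ms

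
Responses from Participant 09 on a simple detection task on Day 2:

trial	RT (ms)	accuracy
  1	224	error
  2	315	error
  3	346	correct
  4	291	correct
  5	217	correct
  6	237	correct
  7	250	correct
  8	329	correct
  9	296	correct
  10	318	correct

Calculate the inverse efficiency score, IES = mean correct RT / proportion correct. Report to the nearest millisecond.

Correct trials (n=8): 346, 291, 217, 237, 250, 329, 296, 318
Mean correct RT = 2284/8 = 285.5000 ms
Proportion correct = 8/10
IES = 285.5000 / (8/10) = 356.875 ms

357 ms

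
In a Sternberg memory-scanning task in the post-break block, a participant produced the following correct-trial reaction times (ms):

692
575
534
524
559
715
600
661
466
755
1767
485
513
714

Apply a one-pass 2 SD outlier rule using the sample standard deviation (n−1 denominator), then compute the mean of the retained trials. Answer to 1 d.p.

599.5 ms

n = 14, ΣRT = 9560, M = 682.857
Σ(x−M)² = 1379393.71; s = √(1379393.71/13) = 325.741
Cutoffs: 682.857 ± 2·325.741 → [31.4, 1334.3]
Outside: 1767 → excluded.
Retained (n=13): Σ = 7793, mean = 7793/13 = 599.462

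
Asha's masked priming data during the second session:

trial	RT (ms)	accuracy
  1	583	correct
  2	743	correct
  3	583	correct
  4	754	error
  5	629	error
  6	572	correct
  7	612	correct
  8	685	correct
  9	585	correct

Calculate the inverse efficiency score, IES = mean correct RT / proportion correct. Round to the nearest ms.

Correct trials (n=7): 583, 743, 583, 572, 612, 685, 585
Mean correct RT = 4363/7 = 623.2857 ms
Proportion correct = 7/9
IES = 623.2857 / (7/9) = 801.367 ms

801 ms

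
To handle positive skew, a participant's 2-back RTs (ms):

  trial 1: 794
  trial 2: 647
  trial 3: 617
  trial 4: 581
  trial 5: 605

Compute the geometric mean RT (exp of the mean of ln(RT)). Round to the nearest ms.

ln(RT): 6.6771, 6.4723, 6.4249, 6.3648, 6.4052
Mean ln(RT) = 32.3443/5 = 6.46886
Geometric mean = exp(6.46886) = 644.75 ms

645 ms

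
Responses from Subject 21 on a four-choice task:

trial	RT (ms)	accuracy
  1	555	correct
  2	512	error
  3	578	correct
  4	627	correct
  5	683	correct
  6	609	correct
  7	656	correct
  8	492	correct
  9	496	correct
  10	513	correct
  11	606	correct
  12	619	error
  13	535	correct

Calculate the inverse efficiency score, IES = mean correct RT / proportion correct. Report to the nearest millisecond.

682 ms

Correct trials (n=11): 555, 578, 627, 683, 609, 656, 492, 496, 513, 606, 535
Mean correct RT = 6350/11 = 577.2727 ms
Proportion correct = 11/13
IES = 577.2727 / (11/13) = 682.231 ms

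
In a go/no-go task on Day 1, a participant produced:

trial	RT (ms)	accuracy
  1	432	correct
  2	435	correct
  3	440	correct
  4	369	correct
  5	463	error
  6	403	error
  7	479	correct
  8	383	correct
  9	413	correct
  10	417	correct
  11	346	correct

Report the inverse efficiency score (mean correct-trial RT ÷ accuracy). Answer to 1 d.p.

Correct trials (n=9): 432, 435, 440, 369, 479, 383, 413, 417, 346
Mean correct RT = 3714/9 = 412.6667 ms
Proportion correct = 9/11
IES = 412.6667 / (9/11) = 504.370 ms

504.4 ms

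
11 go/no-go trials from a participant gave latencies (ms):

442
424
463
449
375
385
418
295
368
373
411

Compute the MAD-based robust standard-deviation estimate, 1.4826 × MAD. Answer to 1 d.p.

53.4 ms

Sorted: 295, 368, 373, 375, 385, 411, 418, 424, 442, 449, 463 → median = 411
|x − 411| sorted: 0, 7, 13, 26, 31, 36, 38, 38, 43, 52, 116 → MAD = 36
Robust SD ≈ 1.4826 × 36 = 53.374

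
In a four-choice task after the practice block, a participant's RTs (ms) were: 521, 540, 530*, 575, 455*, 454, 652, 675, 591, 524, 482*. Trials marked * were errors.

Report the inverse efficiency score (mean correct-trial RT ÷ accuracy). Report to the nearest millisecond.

779 ms

Correct trials (n=8): 521, 540, 575, 454, 652, 675, 591, 524
Mean correct RT = 4532/8 = 566.5000 ms
Proportion correct = 8/11
IES = 566.5000 / (8/11) = 778.938 ms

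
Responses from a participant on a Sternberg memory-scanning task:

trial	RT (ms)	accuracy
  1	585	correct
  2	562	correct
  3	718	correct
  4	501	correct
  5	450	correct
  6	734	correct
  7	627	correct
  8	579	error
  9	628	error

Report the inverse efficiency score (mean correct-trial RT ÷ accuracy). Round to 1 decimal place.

767.2 ms

Correct trials (n=7): 585, 562, 718, 501, 450, 734, 627
Mean correct RT = 4177/7 = 596.7143 ms
Proportion correct = 7/9
IES = 596.7143 / (7/9) = 767.204 ms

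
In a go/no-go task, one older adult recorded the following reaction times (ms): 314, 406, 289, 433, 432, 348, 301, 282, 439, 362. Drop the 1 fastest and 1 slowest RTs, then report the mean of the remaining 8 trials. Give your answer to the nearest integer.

Sorted: 282, 289, 301, 314, 348, 362, 406, 432, 433, 439
Drop lowest 1 (282) and highest 1 (439)
Remaining (n=8): Σ = 2885, mean = 2885/8 = 360.625

361 ms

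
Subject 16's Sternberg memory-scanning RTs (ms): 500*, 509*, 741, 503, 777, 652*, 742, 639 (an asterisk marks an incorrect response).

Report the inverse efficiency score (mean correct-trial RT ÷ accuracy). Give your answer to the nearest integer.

Correct trials (n=5): 741, 503, 777, 742, 639
Mean correct RT = 3402/5 = 680.4000 ms
Proportion correct = 5/8
IES = 680.4000 / (5/8) = 1088.640 ms

1089 ms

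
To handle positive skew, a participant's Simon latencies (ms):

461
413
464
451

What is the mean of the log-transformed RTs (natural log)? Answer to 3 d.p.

ln(RT): 6.1334, 6.0234, 6.1399, 6.1115
Σ ln(RT) = 24.4082
Mean = 24.4082/4 = 6.10205

6.102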